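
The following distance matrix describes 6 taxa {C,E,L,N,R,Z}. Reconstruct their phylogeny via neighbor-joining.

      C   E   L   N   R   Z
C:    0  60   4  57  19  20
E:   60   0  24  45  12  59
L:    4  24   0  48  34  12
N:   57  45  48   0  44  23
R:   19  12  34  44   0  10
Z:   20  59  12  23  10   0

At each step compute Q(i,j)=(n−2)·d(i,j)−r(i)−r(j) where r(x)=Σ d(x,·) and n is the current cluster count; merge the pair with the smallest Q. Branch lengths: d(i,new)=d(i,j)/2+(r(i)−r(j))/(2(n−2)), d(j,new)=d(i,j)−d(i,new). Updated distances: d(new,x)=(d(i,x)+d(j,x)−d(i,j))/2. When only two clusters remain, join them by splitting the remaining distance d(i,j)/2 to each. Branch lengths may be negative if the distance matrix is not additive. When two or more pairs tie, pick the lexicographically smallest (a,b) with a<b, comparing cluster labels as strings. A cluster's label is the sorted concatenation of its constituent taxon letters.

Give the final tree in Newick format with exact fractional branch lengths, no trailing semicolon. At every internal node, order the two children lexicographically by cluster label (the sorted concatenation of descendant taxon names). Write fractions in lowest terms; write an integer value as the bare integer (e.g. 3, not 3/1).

iteration 1: select E,R (d=12, Q=-271); attach at lengths (129/8, -33/8); label the merged cluster ER
  updated: d(C,ER)=67/2, d(ER,L)=23, d(ER,N)=77/2, d(ER,Z)=57/2
iteration 2: select C,L (d=4, Q=-379/2); attach at lengths (79/12, -31/12); label the merged cluster CL
  updated: d(CL,ER)=105/4, d(CL,N)=101/2, d(CL,Z)=14
iteration 3: select CL,ER (d=105/4, Q=-263/2); attach at lengths (25/2, 55/4); label the merged cluster CELR
  updated: d(CELR,N)=251/8, d(CELR,Z)=65/8
iteration 4: select CELR,N (d=251/8, Q=-125/2); attach at lengths (33/4, 185/8); label the merged cluster CELNR
  updated: d(CELNR,Z)=-1/8
iteration 5: select CELNR,Z (d=-1/8); attach at lengths (-1/16, -1/16); label the merged cluster CELNRZ
final tree: ((((C:79/12,L:-31/12):25/2,(E:129/8,R:-33/8):55/4):33/4,N:185/8):-1/16,Z:-1/16)
total length: 147/2

((((C:79/12,L:-31/12):25/2,(E:129/8,R:-33/8):55/4):33/4,N:185/8):-1/16,Z:-1/16)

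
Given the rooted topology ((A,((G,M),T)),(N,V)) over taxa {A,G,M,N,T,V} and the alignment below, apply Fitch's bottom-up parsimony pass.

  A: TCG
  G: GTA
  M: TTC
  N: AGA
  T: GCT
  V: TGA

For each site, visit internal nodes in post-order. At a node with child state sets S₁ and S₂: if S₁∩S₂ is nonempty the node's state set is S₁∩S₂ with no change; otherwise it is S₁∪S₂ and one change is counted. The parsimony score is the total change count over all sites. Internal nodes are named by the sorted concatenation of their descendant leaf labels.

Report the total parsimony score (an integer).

8

site 0, node GM: G={G} ∪ M={T} → {G,T} (+1)
site 0, node GMT: GM={G,T} ∩ T={G} → {G} (+0)
site 0, node AGMT: A={T} ∪ GMT={G} → {G,T} (+1)
site 0, node NV: N={A} ∪ V={T} → {A,T} (+1)
site 0, node AGMNTV: AGMT={G,T} ∩ NV={A,T} → {T} (+0)
site 1, node GM: G={T} ∩ M={T} → {T} (+0)
site 1, node GMT: GM={T} ∪ T={C} → {C,T} (+1)
site 1, node AGMT: A={C} ∩ GMT={C,T} → {C} (+0)
site 1, node NV: N={G} ∩ V={G} → {G} (+0)
site 1, node AGMNTV: AGMT={C} ∪ NV={G} → {C,G} (+1)
site 2, node GM: G={A} ∪ M={C} → {A,C} (+1)
site 2, node GMT: GM={A,C} ∪ T={T} → {A,C,T} (+1)
site 2, node AGMT: A={G} ∪ GMT={A,C,T} → {A,C,G,T} (+1)
site 2, node NV: N={A} ∩ V={A} → {A} (+0)
site 2, node AGMNTV: AGMT={A,C,G,T} ∩ NV={A} → {A} (+0)
per-site changes: [3, 2, 3]; total = 8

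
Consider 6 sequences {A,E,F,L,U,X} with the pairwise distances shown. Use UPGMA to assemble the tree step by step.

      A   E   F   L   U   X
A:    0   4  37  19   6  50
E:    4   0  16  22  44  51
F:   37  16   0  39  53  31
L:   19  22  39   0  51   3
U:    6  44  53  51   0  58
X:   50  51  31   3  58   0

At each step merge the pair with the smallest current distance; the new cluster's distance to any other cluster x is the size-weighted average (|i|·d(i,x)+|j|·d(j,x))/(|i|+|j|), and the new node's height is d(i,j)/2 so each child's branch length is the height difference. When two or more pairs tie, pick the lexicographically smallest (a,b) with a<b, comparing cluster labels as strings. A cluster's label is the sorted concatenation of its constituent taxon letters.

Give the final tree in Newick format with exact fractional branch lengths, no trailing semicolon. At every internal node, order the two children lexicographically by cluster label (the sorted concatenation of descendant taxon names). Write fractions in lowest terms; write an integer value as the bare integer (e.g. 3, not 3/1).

(((A:2,E:2):21/2,U:25/2):22/3,(F:35/2,(L:3/2,X:3/2):16):7/3)

1. join L+X (d=3) ⇒ LX; edges |L|=3/2, |X|=3/2
  updated: d(A,LX)=69/2, d(E,LX)=73/2, d(F,LX)=35, d(LX,U)=109/2
2. join A+E (d=4) ⇒ AE; edges |A|=2, |E|=2
  updated: d(AE,F)=53/2, d(AE,LX)=71/2, d(AE,U)=25
3. join AE+U (d=25) ⇒ AEU; edges |AE|=21/2, |U|=25/2
  updated: d(AEU,F)=106/3, d(AEU,LX)=251/6
4. join F+LX (d=35) ⇒ FLX; edges |F|=35/2, |LX|=16
  updated: d(AEU,FLX)=119/3
5. join AEU+FLX (d=119/3) ⇒ AEFLUX; edges |AEU|=22/3, |FLX|=7/3
final tree: (((A:2,E:2):21/2,U:25/2):22/3,(F:35/2,(L:3/2,X:3/2):16):7/3)
total length: 439/6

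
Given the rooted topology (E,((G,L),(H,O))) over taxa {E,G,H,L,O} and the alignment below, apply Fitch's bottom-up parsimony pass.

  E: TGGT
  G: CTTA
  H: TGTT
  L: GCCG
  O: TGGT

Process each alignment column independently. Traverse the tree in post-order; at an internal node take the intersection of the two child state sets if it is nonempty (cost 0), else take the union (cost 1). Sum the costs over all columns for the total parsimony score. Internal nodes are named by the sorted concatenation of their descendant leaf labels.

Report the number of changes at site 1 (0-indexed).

2

[col 0] GL: children G:{C}, L:{G} ∪→ {C,G}; cost 1
[col 0] HO: children H:{T}, O:{T} ∩→ {T}; cost 0
[col 0] GHLO: children GL:{C,G}, HO:{T} ∪→ {C,G,T}; cost 1
[col 0] EGHLO: children E:{T}, GHLO:{C,G,T} ∩→ {T}; cost 0
[col 1] GL: children G:{T}, L:{C} ∪→ {C,T}; cost 1
[col 1] HO: children H:{G}, O:{G} ∩→ {G}; cost 0
[col 1] GHLO: children GL:{C,T}, HO:{G} ∪→ {C,G,T}; cost 1
[col 1] EGHLO: children E:{G}, GHLO:{C,G,T} ∩→ {G}; cost 0
[col 2] GL: children G:{T}, L:{C} ∪→ {C,T}; cost 1
[col 2] HO: children H:{T}, O:{G} ∪→ {G,T}; cost 1
[col 2] GHLO: children GL:{C,T}, HO:{G,T} ∩→ {T}; cost 0
[col 2] EGHLO: children E:{G}, GHLO:{T} ∪→ {G,T}; cost 1
[col 3] GL: children G:{A}, L:{G} ∪→ {A,G}; cost 1
[col 3] HO: children H:{T}, O:{T} ∩→ {T}; cost 0
[col 3] GHLO: children GL:{A,G}, HO:{T} ∪→ {A,G,T}; cost 1
[col 3] EGHLO: children E:{T}, GHLO:{A,G,T} ∩→ {T}; cost 0
per-site changes: [2, 2, 3, 2]; total = 9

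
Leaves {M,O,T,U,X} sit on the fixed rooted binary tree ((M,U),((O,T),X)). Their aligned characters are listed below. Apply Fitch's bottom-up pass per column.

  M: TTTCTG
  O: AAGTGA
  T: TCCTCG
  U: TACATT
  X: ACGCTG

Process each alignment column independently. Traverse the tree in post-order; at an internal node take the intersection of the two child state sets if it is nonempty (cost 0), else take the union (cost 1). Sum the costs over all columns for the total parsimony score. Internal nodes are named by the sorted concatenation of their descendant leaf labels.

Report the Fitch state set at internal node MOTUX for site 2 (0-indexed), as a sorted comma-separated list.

MU@0: {T} ∩ {T} = {T} (intersection, +0)
OT@0: {A} ∪ {T} = {A,T} (union, +1)
OTX@0: {A,T} ∩ {A} = {A} (intersection, +0)
MOTUX@0: {T} ∪ {A} = {A,T} (union, +1)
MU@1: {T} ∪ {A} = {A,T} (union, +1)
OT@1: {A} ∪ {C} = {A,C} (union, +1)
OTX@1: {A,C} ∩ {C} = {C} (intersection, +0)
MOTUX@1: {A,T} ∪ {C} = {A,C,T} (union, +1)
MU@2: {T} ∪ {C} = {C,T} (union, +1)
OT@2: {G} ∪ {C} = {C,G} (union, +1)
OTX@2: {C,G} ∩ {G} = {G} (intersection, +0)
MOTUX@2: {C,T} ∪ {G} = {C,G,T} (union, +1)
MU@3: {C} ∪ {A} = {A,C} (union, +1)
OT@3: {T} ∩ {T} = {T} (intersection, +0)
OTX@3: {T} ∪ {C} = {C,T} (union, +1)
MOTUX@3: {A,C} ∩ {C,T} = {C} (intersection, +0)
MU@4: {T} ∩ {T} = {T} (intersection, +0)
OT@4: {G} ∪ {C} = {C,G} (union, +1)
OTX@4: {C,G} ∪ {T} = {C,G,T} (union, +1)
MOTUX@4: {T} ∩ {C,G,T} = {T} (intersection, +0)
MU@5: {G} ∪ {T} = {G,T} (union, +1)
OT@5: {A} ∪ {G} = {A,G} (union, +1)
OTX@5: {A,G} ∩ {G} = {G} (intersection, +0)
MOTUX@5: {G,T} ∩ {G} = {G} (intersection, +0)
per-site changes: [2, 3, 3, 2, 2, 2]; total = 14

C,G,T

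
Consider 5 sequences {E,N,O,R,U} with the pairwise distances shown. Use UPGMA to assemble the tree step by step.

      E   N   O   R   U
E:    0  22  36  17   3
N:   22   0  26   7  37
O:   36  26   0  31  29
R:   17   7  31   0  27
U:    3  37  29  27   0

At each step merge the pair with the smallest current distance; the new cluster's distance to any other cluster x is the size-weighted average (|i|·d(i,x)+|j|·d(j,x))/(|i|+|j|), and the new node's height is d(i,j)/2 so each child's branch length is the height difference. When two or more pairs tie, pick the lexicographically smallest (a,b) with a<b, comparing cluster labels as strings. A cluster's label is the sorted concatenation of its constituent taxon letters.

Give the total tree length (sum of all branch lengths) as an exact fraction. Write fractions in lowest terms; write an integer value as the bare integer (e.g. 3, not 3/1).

iteration 1: select E,U (d=3); attach at lengths (3/2, 3/2); label the merged cluster EU
  updated: d(EU,N)=59/2, d(EU,O)=65/2, d(EU,R)=22
iteration 2: select N,R (d=7); attach at lengths (7/2, 7/2); label the merged cluster NR
  updated: d(EU,NR)=103/4, d(NR,O)=57/2
iteration 3: select EU,NR (d=103/4); attach at lengths (91/8, 75/8); label the merged cluster ENRU
  updated: d(ENRU,O)=61/2
iteration 4: select ENRU,O (d=61/2); attach at lengths (19/8, 61/4); label the merged cluster ENORU
final tree: (((E:3/2,U:3/2):91/8,(N:7/2,R:7/2):75/8):19/8,O:61/4)
total length: 387/8

387/8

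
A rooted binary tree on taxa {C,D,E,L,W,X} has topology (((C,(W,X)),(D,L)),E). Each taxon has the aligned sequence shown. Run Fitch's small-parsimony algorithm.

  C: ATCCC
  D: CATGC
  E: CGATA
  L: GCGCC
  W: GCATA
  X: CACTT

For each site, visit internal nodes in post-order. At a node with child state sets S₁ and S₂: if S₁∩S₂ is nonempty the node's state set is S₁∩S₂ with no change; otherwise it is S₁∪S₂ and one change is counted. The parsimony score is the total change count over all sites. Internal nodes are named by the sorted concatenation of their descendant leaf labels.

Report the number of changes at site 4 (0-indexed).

site 0, node WX: W={G} ∪ X={C} → {C,G} (+1)
site 0, node CWX: C={A} ∪ WX={C,G} → {A,C,G} (+1)
site 0, node DL: D={C} ∪ L={G} → {C,G} (+1)
site 0, node CDLWX: CWX={A,C,G} ∩ DL={C,G} → {C,G} (+0)
site 0, node CDELWX: CDLWX={C,G} ∩ E={C} → {C} (+0)
site 1, node WX: W={C} ∪ X={A} → {A,C} (+1)
site 1, node CWX: C={T} ∪ WX={A,C} → {A,C,T} (+1)
site 1, node DL: D={A} ∪ L={C} → {A,C} (+1)
site 1, node CDLWX: CWX={A,C,T} ∩ DL={A,C} → {A,C} (+0)
site 1, node CDELWX: CDLWX={A,C} ∪ E={G} → {A,C,G} (+1)
site 2, node WX: W={A} ∪ X={C} → {A,C} (+1)
site 2, node CWX: C={C} ∩ WX={A,C} → {C} (+0)
site 2, node DL: D={T} ∪ L={G} → {G,T} (+1)
site 2, node CDLWX: CWX={C} ∪ DL={G,T} → {C,G,T} (+1)
site 2, node CDELWX: CDLWX={C,G,T} ∪ E={A} → {A,C,G,T} (+1)
site 3, node WX: W={T} ∩ X={T} → {T} (+0)
site 3, node CWX: C={C} ∪ WX={T} → {C,T} (+1)
site 3, node DL: D={G} ∪ L={C} → {C,G} (+1)
site 3, node CDLWX: CWX={C,T} ∩ DL={C,G} → {C} (+0)
site 3, node CDELWX: CDLWX={C} ∪ E={T} → {C,T} (+1)
site 4, node WX: W={A} ∪ X={T} → {A,T} (+1)
site 4, node CWX: C={C} ∪ WX={A,T} → {A,C,T} (+1)
site 4, node DL: D={C} ∩ L={C} → {C} (+0)
site 4, node CDLWX: CWX={A,C,T} ∩ DL={C} → {C} (+0)
site 4, node CDELWX: CDLWX={C} ∪ E={A} → {A,C} (+1)
per-site changes: [3, 4, 4, 3, 3]; total = 17

3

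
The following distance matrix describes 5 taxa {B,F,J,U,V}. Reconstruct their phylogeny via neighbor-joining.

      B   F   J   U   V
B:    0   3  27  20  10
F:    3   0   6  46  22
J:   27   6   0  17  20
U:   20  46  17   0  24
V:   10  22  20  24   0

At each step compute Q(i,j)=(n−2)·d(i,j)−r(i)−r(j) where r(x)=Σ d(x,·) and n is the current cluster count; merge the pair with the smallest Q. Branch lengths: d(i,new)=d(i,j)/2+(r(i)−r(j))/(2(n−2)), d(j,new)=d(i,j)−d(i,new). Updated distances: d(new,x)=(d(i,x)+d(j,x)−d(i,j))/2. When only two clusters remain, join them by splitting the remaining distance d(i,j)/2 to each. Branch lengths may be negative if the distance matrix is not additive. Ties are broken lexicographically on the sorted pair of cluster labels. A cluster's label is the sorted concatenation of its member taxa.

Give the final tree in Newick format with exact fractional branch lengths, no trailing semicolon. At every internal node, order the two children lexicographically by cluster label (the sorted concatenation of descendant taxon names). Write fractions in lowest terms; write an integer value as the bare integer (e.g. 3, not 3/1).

(((B:15/8,(F:25/6,J:11/6):81/8):9/8,U:137/8):55/16,V:55/16)

step 1: merge (F,J) at d=6, Q=-129; branch lengths F→25/6, J→11/6; new cluster FJ
  updated: d(B,FJ)=12, d(FJ,U)=57/2, d(FJ,V)=18
step 2: merge (B,FJ) at d=12, Q=-153/2; branch lengths B→15/8, FJ→81/8; new cluster BFJ
  updated: d(BFJ,U)=73/4, d(BFJ,V)=8
step 3: merge (BFJ,U) at d=73/4, Q=-201/4; branch lengths BFJ→9/8, U→137/8; new cluster BFJU
  updated: d(BFJU,V)=55/8
step 4: merge (BFJU,V) at d=55/8; branch lengths BFJU→55/16, V→55/16; new cluster BFJUV
final tree: (((B:15/8,(F:25/6,J:11/6):81/8):9/8,U:137/8):55/16,V:55/16)
total length: 345/8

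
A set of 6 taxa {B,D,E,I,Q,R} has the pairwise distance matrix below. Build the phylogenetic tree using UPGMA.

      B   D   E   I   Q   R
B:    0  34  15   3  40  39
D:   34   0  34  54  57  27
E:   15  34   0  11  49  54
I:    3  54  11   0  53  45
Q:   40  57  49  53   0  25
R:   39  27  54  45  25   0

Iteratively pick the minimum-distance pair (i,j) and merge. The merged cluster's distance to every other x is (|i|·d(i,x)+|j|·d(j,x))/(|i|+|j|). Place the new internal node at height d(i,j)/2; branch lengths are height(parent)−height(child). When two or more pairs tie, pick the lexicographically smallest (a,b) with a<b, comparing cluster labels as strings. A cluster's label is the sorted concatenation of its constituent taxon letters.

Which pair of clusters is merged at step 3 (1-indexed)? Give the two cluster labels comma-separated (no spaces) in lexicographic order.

step 1: merge (B,I) at d=3; branch lengths B→3/2, I→3/2; new cluster BI
  updated: d(BI,D)=44, d(BI,E)=13, d(BI,Q)=93/2, d(BI,R)=42
step 2: merge (BI,E) at d=13; branch lengths BI→5, E→13/2; new cluster BEI
  updated: d(BEI,D)=122/3, d(BEI,Q)=142/3, d(BEI,R)=46
step 3: merge (Q,R) at d=25; branch lengths Q→25/2, R→25/2; new cluster QR
  updated: d(BEI,QR)=140/3, d(D,QR)=42
step 4: merge (BEI,D) at d=122/3; branch lengths BEI→83/6, D→61/3; new cluster BDEI
  updated: d(BDEI,QR)=91/2
step 5: merge (BDEI,QR) at d=91/2; branch lengths BDEI→29/12, QR→41/4; new cluster BDEIQR
final tree: ((((B:3/2,I:3/2):5,E:13/2):83/6,D:61/3):29/12,(Q:25/2,R:25/2):41/4)
total length: 259/3

Q,R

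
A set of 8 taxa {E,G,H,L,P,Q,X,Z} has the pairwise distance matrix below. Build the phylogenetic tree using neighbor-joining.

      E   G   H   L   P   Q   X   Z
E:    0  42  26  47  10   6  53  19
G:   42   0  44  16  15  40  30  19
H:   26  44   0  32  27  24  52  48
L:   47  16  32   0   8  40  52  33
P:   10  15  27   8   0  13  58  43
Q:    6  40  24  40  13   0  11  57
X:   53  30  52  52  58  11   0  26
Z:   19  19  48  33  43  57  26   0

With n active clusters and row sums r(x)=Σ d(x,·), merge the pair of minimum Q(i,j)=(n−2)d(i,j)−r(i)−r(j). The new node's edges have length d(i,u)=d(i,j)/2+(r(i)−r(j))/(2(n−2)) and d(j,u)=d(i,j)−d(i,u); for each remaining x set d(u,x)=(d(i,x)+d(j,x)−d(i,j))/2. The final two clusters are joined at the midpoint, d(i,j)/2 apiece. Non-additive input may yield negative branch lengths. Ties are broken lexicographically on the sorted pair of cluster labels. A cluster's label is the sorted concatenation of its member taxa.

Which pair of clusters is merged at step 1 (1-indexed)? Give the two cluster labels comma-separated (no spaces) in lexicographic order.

Q,X

iteration 1: select Q,X (d=11, Q=-407); attach at lengths (-25/12, 157/12); label the merged cluster QX
  updated: d(E,QX)=24, d(G,QX)=59/2, d(H,QX)=65/2, d(L,QX)=81/2, d(P,QX)=30, d(QX,Z)=36
iteration 2: select E,Z (d=19, Q=-271); attach at lengths (13/2, 25/2); label the merged cluster EZ
  updated: d(EZ,G)=21, d(EZ,H)=55/2, d(EZ,L)=61/2, d(EZ,P)=17, d(EZ,QX)=41/2
iteration 3: select L,P (d=8, Q=-192); attach at lengths (31/4, 1/4); label the merged cluster LP
  updated: d(EZ,LP)=79/4, d(G,LP)=23/2, d(H,LP)=51/2, d(LP,QX)=125/4
iteration 4: select G,LP (d=23/2, Q=-319/2); attach at lengths (35/4, 11/4); label the merged cluster GLP
  updated: d(EZ,GLP)=117/8, d(GLP,H)=29, d(GLP,QX)=197/8
iteration 5: select EZ,GLP (d=117/8, Q=-813/8); attach at lengths (189/32, 279/32); label the merged cluster EGLPZ
  updated: d(EGLPZ,H)=335/16, d(EGLPZ,QX)=61/4
iteration 6: select EGLPZ,H (d=335/16, Q=-1099/16); attach at lengths (59/32, 611/32); label the merged cluster EGHLPZ
  updated: d(EGHLPZ,QX)=429/32
iteration 7: select EGHLPZ,QX (d=429/32); attach at lengths (429/64, 429/64); label the merged cluster EGHLPQXZ
final tree: ((((E:13/2,Z:25/2):189/32,(G:35/4,(L:31/4,P:1/4):11/4):279/32):59/32,H:611/32):429/64,(Q:-25/12,X:157/12):429/64)
total length: 3151/32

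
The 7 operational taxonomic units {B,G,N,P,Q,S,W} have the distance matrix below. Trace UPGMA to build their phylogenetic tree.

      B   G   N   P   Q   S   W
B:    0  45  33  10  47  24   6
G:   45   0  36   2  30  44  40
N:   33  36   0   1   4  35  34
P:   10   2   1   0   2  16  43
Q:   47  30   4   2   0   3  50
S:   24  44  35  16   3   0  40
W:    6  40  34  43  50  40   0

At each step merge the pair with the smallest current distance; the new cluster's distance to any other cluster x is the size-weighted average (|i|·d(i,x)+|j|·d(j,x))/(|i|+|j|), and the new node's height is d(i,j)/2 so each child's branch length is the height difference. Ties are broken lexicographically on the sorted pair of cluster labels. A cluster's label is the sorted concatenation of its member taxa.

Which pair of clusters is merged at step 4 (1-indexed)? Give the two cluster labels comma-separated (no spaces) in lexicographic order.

NPQ,S

step 1: merge (N,P) at d=1; branch lengths N→1/2, P→1/2; new cluster NP
  updated: d(B,NP)=43/2, d(G,NP)=19, d(NP,Q)=3, d(NP,S)=51/2, d(NP,W)=77/2
step 2: merge (NP,Q) at d=3; branch lengths NP→1, Q→3/2; new cluster NPQ
  updated: d(B,NPQ)=30, d(G,NPQ)=68/3, d(NPQ,S)=18, d(NPQ,W)=127/3
step 3: merge (B,W) at d=6; branch lengths B→3, W→3; new cluster BW
  updated: d(BW,G)=85/2, d(BW,NPQ)=217/6, d(BW,S)=32
step 4: merge (NPQ,S) at d=18; branch lengths NPQ→15/2, S→9; new cluster NPQS
  updated: d(BW,NPQS)=281/8, d(G,NPQS)=28
step 5: merge (G,NPQS) at d=28; branch lengths G→14, NPQS→5; new cluster GNPQS
  updated: d(BW,GNPQS)=183/5
step 6: merge (BW,GNPQS) at d=183/5; branch lengths BW→153/10, GNPQS→43/10; new cluster BGNPQSW
final tree: ((B:3,W:3):153/10,(G:14,(((N:1/2,P:1/2):1,Q:3/2):15/2,S:9):5):43/10)
total length: 323/5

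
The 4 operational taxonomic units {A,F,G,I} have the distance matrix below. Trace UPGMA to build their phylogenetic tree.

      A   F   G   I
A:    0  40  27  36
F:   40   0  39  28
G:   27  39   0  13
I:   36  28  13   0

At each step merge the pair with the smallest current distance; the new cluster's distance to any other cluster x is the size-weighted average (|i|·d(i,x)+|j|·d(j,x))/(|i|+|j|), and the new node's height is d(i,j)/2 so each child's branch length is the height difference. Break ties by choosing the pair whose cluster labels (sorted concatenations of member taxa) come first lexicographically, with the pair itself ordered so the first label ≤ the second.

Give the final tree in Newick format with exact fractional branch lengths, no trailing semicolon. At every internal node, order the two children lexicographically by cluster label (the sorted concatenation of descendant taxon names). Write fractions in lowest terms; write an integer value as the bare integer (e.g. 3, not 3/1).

((A:63/4,(G:13/2,I:13/2):37/4):25/12,F:107/6)

step 1: merge (G,I) at d=13; branch lengths G→13/2, I→13/2; new cluster GI
  updated: d(A,GI)=63/2, d(F,GI)=67/2
step 2: merge (A,GI) at d=63/2; branch lengths A→63/4, GI→37/4; new cluster AGI
  updated: d(AGI,F)=107/3
step 3: merge (AGI,F) at d=107/3; branch lengths AGI→25/12, F→107/6; new cluster AFGI
final tree: ((A:63/4,(G:13/2,I:13/2):37/4):25/12,F:107/6)
total length: 695/12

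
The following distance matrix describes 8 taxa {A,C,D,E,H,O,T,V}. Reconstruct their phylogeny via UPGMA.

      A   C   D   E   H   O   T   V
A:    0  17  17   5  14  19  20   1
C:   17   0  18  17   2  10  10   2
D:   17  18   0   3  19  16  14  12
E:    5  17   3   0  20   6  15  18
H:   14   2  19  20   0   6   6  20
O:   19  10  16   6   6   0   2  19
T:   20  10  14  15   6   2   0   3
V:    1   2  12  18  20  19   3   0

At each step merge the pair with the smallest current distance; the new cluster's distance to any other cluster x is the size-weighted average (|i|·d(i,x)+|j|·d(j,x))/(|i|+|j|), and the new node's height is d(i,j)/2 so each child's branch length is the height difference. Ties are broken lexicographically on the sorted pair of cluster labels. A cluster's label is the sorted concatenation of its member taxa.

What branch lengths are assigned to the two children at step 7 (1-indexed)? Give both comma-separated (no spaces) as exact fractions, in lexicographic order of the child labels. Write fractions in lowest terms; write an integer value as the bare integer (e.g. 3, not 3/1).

1. join A+V (d=1) ⇒ AV; edges |A|=1/2, |V|=1/2
  updated: d(AV,C)=19/2, d(AV,D)=29/2, d(AV,E)=23/2, d(AV,H)=17, d(AV,O)=19, d(AV,T)=23/2
2. join C+H (d=2) ⇒ CH; edges |C|=1, |H|=1
  updated: d(AV,CH)=53/4, d(CH,D)=37/2, d(CH,E)=37/2, d(CH,O)=8, d(CH,T)=8
3. join O+T (d=2) ⇒ OT; edges |O|=1, |T|=1
  updated: d(AV,OT)=61/4, d(CH,OT)=8, d(D,OT)=15, d(E,OT)=21/2
4. join D+E (d=3) ⇒ DE; edges |D|=3/2, |E|=3/2
  updated: d(AV,DE)=13, d(CH,DE)=37/2, d(DE,OT)=51/4
5. join CH+OT (d=8) ⇒ CHOT; edges |CH|=3, |OT|=3
  updated: d(AV,CHOT)=57/4, d(CHOT,DE)=125/8
6. join AV+DE (d=13) ⇒ ADEV; edges |AV|=6, |DE|=5
  updated: d(ADEV,CHOT)=239/16
7. join ADEV+CHOT (d=239/16) ⇒ ACDEHOTV; edges |ADEV|=31/32, |CHOT|=111/32
final tree: (((A:1/2,V:1/2):6,(D:3/2,E:3/2):5):31/32,((C:1,H:1):3,(O:1,T:1):3):111/32)
total length: 471/16

31/32,111/32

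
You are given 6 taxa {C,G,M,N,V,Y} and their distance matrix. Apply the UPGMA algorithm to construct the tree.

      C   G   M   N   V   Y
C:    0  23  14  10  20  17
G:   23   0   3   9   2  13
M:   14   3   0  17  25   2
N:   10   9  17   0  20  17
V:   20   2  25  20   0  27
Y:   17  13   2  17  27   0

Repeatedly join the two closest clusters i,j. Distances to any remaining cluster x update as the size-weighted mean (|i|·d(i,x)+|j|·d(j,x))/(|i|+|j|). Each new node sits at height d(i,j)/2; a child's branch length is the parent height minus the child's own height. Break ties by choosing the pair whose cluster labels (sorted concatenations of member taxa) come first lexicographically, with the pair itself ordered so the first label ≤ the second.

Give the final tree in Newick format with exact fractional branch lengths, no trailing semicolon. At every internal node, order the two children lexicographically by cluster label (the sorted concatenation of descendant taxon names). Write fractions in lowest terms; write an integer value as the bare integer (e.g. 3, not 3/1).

(((C:5,N:5):25/8,(M:1,Y:1):57/8):5/8,(G:1,V:1):31/4)

step 1: merge (G,V) at d=2; branch lengths G→1, V→1; new cluster GV
  updated: d(C,GV)=43/2, d(GV,M)=14, d(GV,N)=29/2, d(GV,Y)=20
step 2: merge (M,Y) at d=2; branch lengths M→1, Y→1; new cluster MY
  updated: d(C,MY)=31/2, d(GV,MY)=17, d(MY,N)=17
step 3: merge (C,N) at d=10; branch lengths C→5, N→5; new cluster CN
  updated: d(CN,GV)=18, d(CN,MY)=65/4
step 4: merge (CN,MY) at d=65/4; branch lengths CN→25/8, MY→57/8; new cluster CMNY
  updated: d(CMNY,GV)=35/2
step 5: merge (CMNY,GV) at d=35/2; branch lengths CMNY→5/8, GV→31/4; new cluster CGMNVY
final tree: (((C:5,N:5):25/8,(M:1,Y:1):57/8):5/8,(G:1,V:1):31/4)
total length: 261/8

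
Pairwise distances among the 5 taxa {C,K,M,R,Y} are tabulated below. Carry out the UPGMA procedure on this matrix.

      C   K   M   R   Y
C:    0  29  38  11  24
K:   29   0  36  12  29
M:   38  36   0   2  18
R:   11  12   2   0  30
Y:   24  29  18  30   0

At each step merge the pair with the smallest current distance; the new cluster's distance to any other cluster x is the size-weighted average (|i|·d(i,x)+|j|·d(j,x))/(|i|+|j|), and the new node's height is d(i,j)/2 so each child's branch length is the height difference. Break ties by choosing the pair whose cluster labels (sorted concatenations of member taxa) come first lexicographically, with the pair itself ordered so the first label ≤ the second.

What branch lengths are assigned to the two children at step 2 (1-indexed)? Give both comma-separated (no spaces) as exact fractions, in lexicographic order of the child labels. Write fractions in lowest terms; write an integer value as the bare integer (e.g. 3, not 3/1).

12,12

iteration 1: select M,R (d=2); attach at lengths (1, 1); label the merged cluster MR
  updated: d(C,MR)=49/2, d(K,MR)=24, d(MR,Y)=24
iteration 2: select C,Y (d=24); attach at lengths (12, 12); label the merged cluster CY
  updated: d(CY,K)=29, d(CY,MR)=97/4
iteration 3: select K,MR (d=24); attach at lengths (12, 11); label the merged cluster KMR
  updated: d(CY,KMR)=155/6
iteration 4: select CY,KMR (d=155/6); attach at lengths (11/12, 11/12); label the merged cluster CKMRY
final tree: ((C:12,Y:12):11/12,(K:12,(M:1,R:1):11):11/12)
total length: 305/6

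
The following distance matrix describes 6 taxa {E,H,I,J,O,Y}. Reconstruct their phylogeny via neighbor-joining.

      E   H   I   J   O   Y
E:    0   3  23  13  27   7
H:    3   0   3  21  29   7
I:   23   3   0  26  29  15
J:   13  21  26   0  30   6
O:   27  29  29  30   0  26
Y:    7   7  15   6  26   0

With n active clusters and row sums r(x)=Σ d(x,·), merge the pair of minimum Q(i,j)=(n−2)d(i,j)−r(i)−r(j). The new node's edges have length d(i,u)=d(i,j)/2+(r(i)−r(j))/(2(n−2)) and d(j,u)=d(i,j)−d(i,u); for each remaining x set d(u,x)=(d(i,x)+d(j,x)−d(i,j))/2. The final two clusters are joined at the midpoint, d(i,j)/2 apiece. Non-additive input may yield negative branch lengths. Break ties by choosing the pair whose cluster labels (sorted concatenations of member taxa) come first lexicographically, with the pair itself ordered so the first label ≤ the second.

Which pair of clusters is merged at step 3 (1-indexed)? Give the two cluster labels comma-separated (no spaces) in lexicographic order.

1. join H+I (d=3, Q=-147) ⇒ HI; edges |H|=-21/8, |I|=45/8
  updated: d(E,HI)=23/2, d(HI,J)=22, d(HI,O)=55/2, d(HI,Y)=19/2
2. join J+Y (d=6, Q=-203/2) ⇒ JY; edges |J|=27/4, |Y|=-3/4
  updated: d(E,JY)=7, d(HI,JY)=51/4, d(JY,O)=25
3. join E+JY (d=7, Q=-305/4) ⇒ EJY; edges |E|=59/16, |JY|=53/16
  updated: d(EJY,HI)=69/8, d(EJY,O)=45/2
4. join EJY+HI (d=69/8, Q=-469/8) ⇒ EHIJY; edges |EJY|=29/16, |HI|=109/16
  updated: d(EHIJY,O)=331/16
5. join EHIJY+O (d=331/16) ⇒ EHIJOY; edges |EHIJY|=331/32, |O|=331/32
final tree: (((E:59/16,(J:27/4,Y:-3/4):53/16):29/16,(H:-21/8,I:45/8):109/16):331/32,O:331/32)
total length: 725/16

E,JY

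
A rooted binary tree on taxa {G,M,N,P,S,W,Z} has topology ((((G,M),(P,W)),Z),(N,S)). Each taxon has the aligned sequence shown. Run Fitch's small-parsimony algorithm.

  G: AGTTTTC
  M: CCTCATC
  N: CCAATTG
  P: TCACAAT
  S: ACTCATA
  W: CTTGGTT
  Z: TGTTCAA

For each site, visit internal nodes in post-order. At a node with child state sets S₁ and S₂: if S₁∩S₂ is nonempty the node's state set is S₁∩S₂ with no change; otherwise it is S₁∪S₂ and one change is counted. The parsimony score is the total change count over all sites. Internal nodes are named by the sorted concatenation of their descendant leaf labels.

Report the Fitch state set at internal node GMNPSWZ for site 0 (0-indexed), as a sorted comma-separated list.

C

site 0, node GM: G={A} ∪ M={C} → {A,C} (+1)
site 0, node PW: P={T} ∪ W={C} → {C,T} (+1)
site 0, node GMPW: GM={A,C} ∩ PW={C,T} → {C} (+0)
site 0, node GMPWZ: GMPW={C} ∪ Z={T} → {C,T} (+1)
site 0, node NS: N={C} ∪ S={A} → {A,C} (+1)
site 0, node GMNPSWZ: GMPWZ={C,T} ∩ NS={A,C} → {C} (+0)
site 1, node GM: G={G} ∪ M={C} → {C,G} (+1)
site 1, node PW: P={C} ∪ W={T} → {C,T} (+1)
site 1, node GMPW: GM={C,G} ∩ PW={C,T} → {C} (+0)
site 1, node GMPWZ: GMPW={C} ∪ Z={G} → {C,G} (+1)
site 1, node NS: N={C} ∩ S={C} → {C} (+0)
site 1, node GMNPSWZ: GMPWZ={C,G} ∩ NS={C} → {C} (+0)
site 2, node GM: G={T} ∩ M={T} → {T} (+0)
site 2, node PW: P={A} ∪ W={T} → {A,T} (+1)
site 2, node GMPW: GM={T} ∩ PW={A,T} → {T} (+0)
site 2, node GMPWZ: GMPW={T} ∩ Z={T} → {T} (+0)
site 2, node NS: N={A} ∪ S={T} → {A,T} (+1)
site 2, node GMNPSWZ: GMPWZ={T} ∩ NS={A,T} → {T} (+0)
site 3, node GM: G={T} ∪ M={C} → {C,T} (+1)
site 3, node PW: P={C} ∪ W={G} → {C,G} (+1)
site 3, node GMPW: GM={C,T} ∩ PW={C,G} → {C} (+0)
site 3, node GMPWZ: GMPW={C} ∪ Z={T} → {C,T} (+1)
site 3, node NS: N={A} ∪ S={C} → {A,C} (+1)
site 3, node GMNPSWZ: GMPWZ={C,T} ∩ NS={A,C} → {C} (+0)
site 4, node GM: G={T} ∪ M={A} → {A,T} (+1)
site 4, node PW: P={A} ∪ W={G} → {A,G} (+1)
site 4, node GMPW: GM={A,T} ∩ PW={A,G} → {A} (+0)
site 4, node GMPWZ: GMPW={A} ∪ Z={C} → {A,C} (+1)
site 4, node NS: N={T} ∪ S={A} → {A,T} (+1)
site 4, node GMNPSWZ: GMPWZ={A,C} ∩ NS={A,T} → {A} (+0)
site 5, node GM: G={T} ∩ M={T} → {T} (+0)
site 5, node PW: P={A} ∪ W={T} → {A,T} (+1)
site 5, node GMPW: GM={T} ∩ PW={A,T} → {T} (+0)
site 5, node GMPWZ: GMPW={T} ∪ Z={A} → {A,T} (+1)
site 5, node NS: N={T} ∩ S={T} → {T} (+0)
site 5, node GMNPSWZ: GMPWZ={A,T} ∩ NS={T} → {T} (+0)
site 6, node GM: G={C} ∩ M={C} → {C} (+0)
site 6, node PW: P={T} ∩ W={T} → {T} (+0)
site 6, node GMPW: GM={C} ∪ PW={T} → {C,T} (+1)
site 6, node GMPWZ: GMPW={C,T} ∪ Z={A} → {A,C,T} (+1)
site 6, node NS: N={G} ∪ S={A} → {A,G} (+1)
site 6, node GMNPSWZ: GMPWZ={A,C,T} ∩ NS={A,G} → {A} (+0)
per-site changes: [4, 3, 2, 4, 4, 2, 3]; total = 22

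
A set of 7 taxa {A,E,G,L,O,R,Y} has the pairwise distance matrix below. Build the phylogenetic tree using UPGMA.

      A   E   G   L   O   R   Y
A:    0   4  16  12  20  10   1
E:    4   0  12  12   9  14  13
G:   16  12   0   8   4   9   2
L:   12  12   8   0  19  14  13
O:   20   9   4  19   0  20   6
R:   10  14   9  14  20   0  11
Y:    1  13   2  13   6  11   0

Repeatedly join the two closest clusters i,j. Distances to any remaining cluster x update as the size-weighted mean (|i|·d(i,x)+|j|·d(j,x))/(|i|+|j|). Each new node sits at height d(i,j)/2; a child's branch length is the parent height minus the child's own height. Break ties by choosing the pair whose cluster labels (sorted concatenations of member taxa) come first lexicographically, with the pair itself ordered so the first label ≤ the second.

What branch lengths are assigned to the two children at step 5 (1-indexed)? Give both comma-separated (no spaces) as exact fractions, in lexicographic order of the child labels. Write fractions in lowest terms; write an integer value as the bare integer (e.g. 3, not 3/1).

59/60,32/5

step 1: merge (A,Y) at d=1; branch lengths A→1/2, Y→1/2; new cluster AY
  updated: d(AY,E)=17/2, d(AY,G)=9, d(AY,L)=25/2, d(AY,O)=13, d(AY,R)=21/2
step 2: merge (G,O) at d=4; branch lengths G→2, O→2; new cluster GO
  updated: d(AY,GO)=11, d(E,GO)=21/2, d(GO,L)=27/2, d(GO,R)=29/2
step 3: merge (AY,E) at d=17/2; branch lengths AY→15/4, E→17/4; new cluster AEY
  updated: d(AEY,GO)=65/6, d(AEY,L)=37/3, d(AEY,R)=35/3
step 4: merge (AEY,GO) at d=65/6; branch lengths AEY→7/6, GO→41/12; new cluster AEGOY
  updated: d(AEGOY,L)=64/5, d(AEGOY,R)=64/5
step 5: merge (AEGOY,L) at d=64/5; branch lengths AEGOY→59/60, L→32/5; new cluster AEGLOY
  updated: d(AEGLOY,R)=13
step 6: merge (AEGLOY,R) at d=13; branch lengths AEGLOY→1/10, R→13/2; new cluster AEGLORY
final tree: (((((A:1/2,Y:1/2):15/4,E:17/4):7/6,(G:2,O:2):41/12):59/60,L:32/5):1/10,R:13/2)
total length: 947/30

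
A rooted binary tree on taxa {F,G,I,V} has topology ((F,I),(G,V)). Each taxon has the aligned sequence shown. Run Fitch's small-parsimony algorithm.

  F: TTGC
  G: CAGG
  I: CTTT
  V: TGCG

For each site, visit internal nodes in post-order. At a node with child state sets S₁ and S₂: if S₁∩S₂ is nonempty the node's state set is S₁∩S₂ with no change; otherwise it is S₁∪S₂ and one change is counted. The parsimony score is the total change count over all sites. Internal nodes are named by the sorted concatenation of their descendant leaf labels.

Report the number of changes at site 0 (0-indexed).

2

FI@0: {T} ∪ {C} = {C,T} (union, +1)
GV@0: {C} ∪ {T} = {C,T} (union, +1)
FGIV@0: {C,T} ∩ {C,T} = {C,T} (intersection, +0)
FI@1: {T} ∩ {T} = {T} (intersection, +0)
GV@1: {A} ∪ {G} = {A,G} (union, +1)
FGIV@1: {T} ∪ {A,G} = {A,G,T} (union, +1)
FI@2: {G} ∪ {T} = {G,T} (union, +1)
GV@2: {G} ∪ {C} = {C,G} (union, +1)
FGIV@2: {G,T} ∩ {C,G} = {G} (intersection, +0)
FI@3: {C} ∪ {T} = {C,T} (union, +1)
GV@3: {G} ∩ {G} = {G} (intersection, +0)
FGIV@3: {C,T} ∪ {G} = {C,G,T} (union, +1)
per-site changes: [2, 2, 2, 2]; total = 8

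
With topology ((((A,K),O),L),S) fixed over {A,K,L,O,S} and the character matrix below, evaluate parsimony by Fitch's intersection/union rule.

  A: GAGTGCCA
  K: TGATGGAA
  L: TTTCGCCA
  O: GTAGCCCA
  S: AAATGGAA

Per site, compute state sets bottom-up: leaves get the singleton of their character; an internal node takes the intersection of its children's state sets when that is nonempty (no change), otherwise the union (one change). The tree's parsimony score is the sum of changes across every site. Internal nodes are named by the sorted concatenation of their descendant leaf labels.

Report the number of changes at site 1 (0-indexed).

3

AK@0: {G} ∪ {T} = {G,T} (union, +1)
AKO@0: {G,T} ∩ {G} = {G} (intersection, +0)
AKLO@0: {G} ∪ {T} = {G,T} (union, +1)
AKLOS@0: {G,T} ∪ {A} = {A,G,T} (union, +1)
AK@1: {A} ∪ {G} = {A,G} (union, +1)
AKO@1: {A,G} ∪ {T} = {A,G,T} (union, +1)
AKLO@1: {A,G,T} ∩ {T} = {T} (intersection, +0)
AKLOS@1: {T} ∪ {A} = {A,T} (union, +1)
AK@2: {G} ∪ {A} = {A,G} (union, +1)
AKO@2: {A,G} ∩ {A} = {A} (intersection, +0)
AKLO@2: {A} ∪ {T} = {A,T} (union, +1)
AKLOS@2: {A,T} ∩ {A} = {A} (intersection, +0)
AK@3: {T} ∩ {T} = {T} (intersection, +0)
AKO@3: {T} ∪ {G} = {G,T} (union, +1)
AKLO@3: {G,T} ∪ {C} = {C,G,T} (union, +1)
AKLOS@3: {C,G,T} ∩ {T} = {T} (intersection, +0)
AK@4: {G} ∩ {G} = {G} (intersection, +0)
AKO@4: {G} ∪ {C} = {C,G} (union, +1)
AKLO@4: {C,G} ∩ {G} = {G} (intersection, +0)
AKLOS@4: {G} ∩ {G} = {G} (intersection, +0)
AK@5: {C} ∪ {G} = {C,G} (union, +1)
AKO@5: {C,G} ∩ {C} = {C} (intersection, +0)
AKLO@5: {C} ∩ {C} = {C} (intersection, +0)
AKLOS@5: {C} ∪ {G} = {C,G} (union, +1)
AK@6: {C} ∪ {A} = {A,C} (union, +1)
AKO@6: {A,C} ∩ {C} = {C} (intersection, +0)
AKLO@6: {C} ∩ {C} = {C} (intersection, +0)
AKLOS@6: {C} ∪ {A} = {A,C} (union, +1)
AK@7: {A} ∩ {A} = {A} (intersection, +0)
AKO@7: {A} ∩ {A} = {A} (intersection, +0)
AKLO@7: {A} ∩ {A} = {A} (intersection, +0)
AKLOS@7: {A} ∩ {A} = {A} (intersection, +0)
per-site changes: [3, 3, 2, 2, 1, 2, 2, 0]; total = 15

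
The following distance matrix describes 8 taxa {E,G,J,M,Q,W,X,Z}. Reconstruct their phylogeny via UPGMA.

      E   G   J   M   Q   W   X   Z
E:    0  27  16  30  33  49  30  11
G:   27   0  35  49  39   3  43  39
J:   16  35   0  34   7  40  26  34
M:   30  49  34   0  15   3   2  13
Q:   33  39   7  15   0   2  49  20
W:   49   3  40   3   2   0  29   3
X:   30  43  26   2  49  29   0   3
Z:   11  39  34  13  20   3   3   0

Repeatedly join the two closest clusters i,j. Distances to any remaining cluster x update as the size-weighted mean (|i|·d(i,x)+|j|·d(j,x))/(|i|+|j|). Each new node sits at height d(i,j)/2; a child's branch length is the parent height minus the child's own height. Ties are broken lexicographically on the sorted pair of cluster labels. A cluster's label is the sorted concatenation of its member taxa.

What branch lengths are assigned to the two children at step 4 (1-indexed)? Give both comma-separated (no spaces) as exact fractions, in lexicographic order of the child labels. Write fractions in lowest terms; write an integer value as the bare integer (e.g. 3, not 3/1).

iteration 1: select M,X (d=2); attach at lengths (1, 1); label the merged cluster MX
  updated: d(E,MX)=30, d(G,MX)=46, d(J,MX)=30, d(MX,Q)=32, d(MX,W)=16, d(MX,Z)=8
iteration 2: select Q,W (d=2); attach at lengths (1, 1); label the merged cluster QW
  updated: d(E,QW)=41, d(G,QW)=21, d(J,QW)=47/2, d(MX,QW)=24, d(QW,Z)=23/2
iteration 3: select MX,Z (d=8); attach at lengths (3, 4); label the merged cluster MXZ
  updated: d(E,MXZ)=71/3, d(G,MXZ)=131/3, d(J,MXZ)=94/3, d(MXZ,QW)=119/6
iteration 4: select E,J (d=16); attach at lengths (8, 8); label the merged cluster EJ
  updated: d(EJ,G)=31, d(EJ,MXZ)=55/2, d(EJ,QW)=129/4
iteration 5: select MXZ,QW (d=119/6); attach at lengths (71/12, 107/12); label the merged cluster MQWXZ
  updated: d(EJ,MQWXZ)=147/5, d(G,MQWXZ)=173/5
iteration 6: select EJ,MQWXZ (d=147/5); attach at lengths (67/10, 287/60); label the merged cluster EJMQWXZ
  updated: d(EJMQWXZ,G)=235/7
iteration 7: select EJMQWXZ,G (d=235/7); attach at lengths (73/35, 235/14); label the merged cluster EGJMQWXZ
final tree: (((E:8,J:8):67/10,(((M:1,X:1):3,Z:4):71/12,(Q:1,W:1):107/12):287/60):73/35,G:235/14)
total length: 30319/420

8,8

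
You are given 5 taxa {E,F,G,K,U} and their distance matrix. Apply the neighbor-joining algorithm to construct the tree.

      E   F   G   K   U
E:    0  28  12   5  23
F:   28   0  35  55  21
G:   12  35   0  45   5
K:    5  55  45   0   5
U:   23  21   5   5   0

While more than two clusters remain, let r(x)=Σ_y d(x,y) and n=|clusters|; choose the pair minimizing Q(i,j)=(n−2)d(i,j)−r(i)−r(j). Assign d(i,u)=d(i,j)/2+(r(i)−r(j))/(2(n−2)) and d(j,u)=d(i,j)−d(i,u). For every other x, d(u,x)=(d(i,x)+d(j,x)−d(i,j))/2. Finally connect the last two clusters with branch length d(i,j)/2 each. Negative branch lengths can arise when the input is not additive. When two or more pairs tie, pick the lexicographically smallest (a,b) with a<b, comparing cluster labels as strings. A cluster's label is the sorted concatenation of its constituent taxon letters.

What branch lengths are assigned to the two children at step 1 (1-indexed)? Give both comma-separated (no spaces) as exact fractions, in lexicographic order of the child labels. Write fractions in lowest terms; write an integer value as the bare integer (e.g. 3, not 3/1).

-9/2,19/2

iteration 1: select E,K (d=5, Q=-163); attach at lengths (-9/2, 19/2); label the merged cluster EK
  updated: d(EK,F)=39, d(EK,G)=26, d(EK,U)=23/2
iteration 2: select EK,F (d=39, Q=-187/2); attach at lengths (119/8, 193/8); label the merged cluster EFK
  updated: d(EFK,G)=11, d(EFK,U)=-13/4
iteration 3: select EFK,G (d=11, Q=-51/4); attach at lengths (11/8, 77/8); label the merged cluster EFGK
  updated: d(EFGK,U)=-37/8
iteration 4: select EFGK,U (d=-37/8); attach at lengths (-37/16, -37/16); label the merged cluster EFGKU
final tree: ((((E:-9/2,K:19/2):119/8,F:193/8):11/8,G:77/8):-37/16,U:-37/16)
total length: 403/8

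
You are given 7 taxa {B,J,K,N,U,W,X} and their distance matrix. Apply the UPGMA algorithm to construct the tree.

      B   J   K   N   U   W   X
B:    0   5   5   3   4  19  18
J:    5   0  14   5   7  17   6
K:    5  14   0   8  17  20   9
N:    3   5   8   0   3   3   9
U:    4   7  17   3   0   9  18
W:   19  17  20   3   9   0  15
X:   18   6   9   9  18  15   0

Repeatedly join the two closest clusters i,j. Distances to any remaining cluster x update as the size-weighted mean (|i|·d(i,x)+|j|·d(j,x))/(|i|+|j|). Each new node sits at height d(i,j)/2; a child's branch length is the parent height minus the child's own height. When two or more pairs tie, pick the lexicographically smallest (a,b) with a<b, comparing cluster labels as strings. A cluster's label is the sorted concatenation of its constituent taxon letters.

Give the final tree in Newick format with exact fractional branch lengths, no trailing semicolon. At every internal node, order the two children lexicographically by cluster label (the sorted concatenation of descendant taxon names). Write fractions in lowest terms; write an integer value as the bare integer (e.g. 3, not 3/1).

1. join B+N (d=3) ⇒ BN; edges |B|=3/2, |N|=3/2
  updated: d(BN,J)=5, d(BN,K)=13/2, d(BN,U)=7/2, d(BN,W)=11, d(BN,X)=27/2
2. join BN+U (d=7/2) ⇒ BNU; edges |BN|=1/4, |U|=7/4
  updated: d(BNU,J)=17/3, d(BNU,K)=10, d(BNU,W)=31/3, d(BNU,X)=15
3. join BNU+J (d=17/3) ⇒ BJNU; edges |BNU|=13/12, |J|=17/6
  updated: d(BJNU,K)=11, d(BJNU,W)=12, d(BJNU,X)=51/4
4. join K+X (d=9) ⇒ KX; edges |K|=9/2, |X|=9/2
  updated: d(BJNU,KX)=95/8, d(KX,W)=35/2
5. join BJNU+KX (d=95/8) ⇒ BJKNUX; edges |BJNU|=149/48, |KX|=23/16
  updated: d(BJKNUX,W)=83/6
6. join BJKNUX+W (d=83/6) ⇒ BJKNUWX; edges |BJKNUX|=47/48, |W|=83/12
final tree: (((((B:3/2,N:3/2):1/4,U:7/4):13/12,J:17/6):149/48,(K:9/2,X:9/2):23/16):47/48,W:83/12)
total length: 1457/48

(((((B:3/2,N:3/2):1/4,U:7/4):13/12,J:17/6):149/48,(K:9/2,X:9/2):23/16):47/48,W:83/12)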